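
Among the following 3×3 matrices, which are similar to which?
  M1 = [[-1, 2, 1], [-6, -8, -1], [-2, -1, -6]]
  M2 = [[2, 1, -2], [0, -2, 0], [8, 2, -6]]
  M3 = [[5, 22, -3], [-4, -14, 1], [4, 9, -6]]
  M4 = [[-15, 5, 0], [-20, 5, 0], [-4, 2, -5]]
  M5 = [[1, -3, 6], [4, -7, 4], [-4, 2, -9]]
3 classes: {M1, M3}, {M2}, {M4, M5}

Characteristic polynomials: χ_{M1} = (x + 5)^3, χ_{M2} = (x + 2)^3, χ_{M3} = (x + 5)^3, χ_{M4} = (x + 5)^3, χ_{M5} = (x + 5)^3.

{M1, M3}: invariant factors (x + 5)^3.

{M2}: invariant factors x + 2, (x + 2)^2.

{M4, M5}: invariant factors x + 5, (x + 5)^2.

Matrices are similar if and only if their invariant-factor lists agree; the partition into similarity classes is {M1, M3}, {M2}, {M4, M5}.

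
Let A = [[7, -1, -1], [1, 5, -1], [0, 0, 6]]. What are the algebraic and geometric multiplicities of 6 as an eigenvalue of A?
The characteristic polynomial is (x - 6)^3, so the factor x - 6 appears with exponent 3: the algebraic multiplicity is 3.

rank(A - 6I) = 1, so the eigenspace has dimension 3 - 1 = 2: the geometric multiplicity is 2.

Since 2 < 3, A is not diagonalizable.

algebraic multiplicity 3, geometric multiplicity 2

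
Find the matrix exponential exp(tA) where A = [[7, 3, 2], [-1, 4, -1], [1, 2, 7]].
A has Jordan form J = [[6, 1, 0], [0, 6, 1], [0, 0, 6]] with A = PJP^{-1}, so e^{tA} = P e^{tJ} P^{-1}.

For a Jordan block J_k(λ), e^{tJ_k(λ)} = e^{λt} · (I + tN + t^2 N^2/2! + ... + t^{k-1} N^{k-1}/(k-1)!) where N is the nilpotent superdiagonal part.

Assembling the blocks and conjugating back gives the entries of e^{tA} as shown above.

e^{tA} = [[(t + 1)*e^{6*t}, t*(t + 6)*e^{6*t}/2, t*(t + 4)*e^{6*t}/2], [-t*e^{6*t}, (-t^2 - 4*t + 2)*e^{6*t}/2, t*(-t - 2)*e^{6*t}/2], [t*e^{6*t}, t*(t + 4)*e^{6*t}/2, (t^2/2 + t + 1)*e^{6*t}]]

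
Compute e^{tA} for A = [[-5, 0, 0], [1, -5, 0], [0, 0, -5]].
A has Jordan form J = [[-5, 1, 0], [0, -5, 0], [0, 0, -5]] with A = PJP^{-1}, so e^{tA} = P e^{tJ} P^{-1}.

For a Jordan block J_k(λ), e^{tJ_k(λ)} = e^{λt} · (I + tN + t^2 N^2/2! + ... + t^{k-1} N^{k-1}/(k-1)!) where N is the nilpotent superdiagonal part.

Assembling the blocks and conjugating back gives the entries of e^{tA} as shown above.

e^{tA} = [[e^{-5*t}, 0, 0], [t*e^{-5*t}, e^{-5*t}, 0], [0, 0, e^{-5*t}]]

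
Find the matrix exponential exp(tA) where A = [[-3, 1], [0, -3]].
e^{tA} = [[e^{-3*t}, t*e^{-3*t}], [0, e^{-3*t}]]

A has Jordan form J = [[-3, 1], [0, -3]] with A = PJP^{-1}, so e^{tA} = P e^{tJ} P^{-1}.

For a Jordan block J_k(λ), e^{tJ_k(λ)} = e^{λt} · (I + tN + t^2 N^2/2! + ... + t^{k-1} N^{k-1}/(k-1)!) where N is the nilpotent superdiagonal part.

Assembling the blocks and conjugating back gives the entries of e^{tA} as shown above.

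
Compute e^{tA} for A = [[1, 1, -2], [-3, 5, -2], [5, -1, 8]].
A has Jordan form J = [[4, 1, 0], [0, 4, 0], [0, 0, 6]] with A = PJP^{-1}, so e^{tA} = P e^{tJ} P^{-1}.

For a Jordan block J_k(λ), e^{tJ_k(λ)} = e^{λt} · (I + tN + t^2 N^2/2! + ... + t^{k-1} N^{k-1}/(k-1)!) where N is the nilpotent superdiagonal part.

Assembling the blocks and conjugating back gives the entries of e^{tA} as shown above.

e^{tA} = [[(-t - e^{2*t} + 2)*e^{4*t}, t*e^{4*t}, -e^{6*t} + e^{4*t}], [(-t - e^{2*t} + 1)*e^{4*t}, (t + 1)*e^{4*t}, -e^{6*t} + e^{4*t}], [(t + 2*e^{2*t} - 2)*e^{4*t}, -t*e^{4*t}, 2*e^{6*t} - e^{4*t}]]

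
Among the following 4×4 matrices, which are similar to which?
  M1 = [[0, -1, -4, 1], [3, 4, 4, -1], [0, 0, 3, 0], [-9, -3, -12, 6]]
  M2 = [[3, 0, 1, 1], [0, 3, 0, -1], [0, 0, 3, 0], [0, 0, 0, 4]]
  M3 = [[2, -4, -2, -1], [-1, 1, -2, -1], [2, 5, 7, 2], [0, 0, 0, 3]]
Characteristic polynomials: χ_{M1} = (x - 4)(x - 3)^3, χ_{M2} = (x - 4)(x - 3)^3, χ_{M3} = (x - 4)(x - 3)^3.

{M1}: invariant factors x - 3, x - 3, (x - 4)(x - 3).

{M2, M3}: invariant factors x - 3, (x - 4)(x - 3)^2.

Matrices are similar if and only if their invariant-factor lists agree; the partition into similarity classes is {M1}, {M2, M3}.

2 classes: {M1}, {M2, M3}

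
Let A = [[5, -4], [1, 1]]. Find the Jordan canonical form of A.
The characteristic polynomial is det(xI - A) = (x - 3)^2, so the eigenvalues are 3 (algebraic multiplicity 2).

For λ = 3: rank(A - 3I) = 1, rank((A - 3I)^2) = 0. The eigenspace has dimension 2 - 1 = 1, so there is 1 Jordan block; the rank sequence gives block sizes [2].

Assembling the blocks gives the Jordan form J above.

J = [[3, 1], [0, 3]]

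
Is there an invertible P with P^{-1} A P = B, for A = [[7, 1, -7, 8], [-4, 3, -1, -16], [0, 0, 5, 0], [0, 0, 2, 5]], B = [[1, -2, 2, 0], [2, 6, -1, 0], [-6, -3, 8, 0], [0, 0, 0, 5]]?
No.

Both have characteristic polynomial (x - 5)^4, but the minimal polynomial of A is (x - 5)^3 while the minimal polynomial of B is (x - 5)^2. The minimal polynomial is a similarity invariant, so A and B are not similar.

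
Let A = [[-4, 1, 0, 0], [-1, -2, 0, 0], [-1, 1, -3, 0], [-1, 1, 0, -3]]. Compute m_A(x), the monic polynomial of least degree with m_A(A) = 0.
m_A(x) = (x + 3)^2

The characteristic polynomial factors as (x + 3)^4. The minimal polynomial is ∏(x - λ)^{k_λ} where k_λ is the size of the largest Jordan block at λ.

For λ = -3: rank(A + 3I) = 1, and the largest Jordan block has size 2 (the smallest k with rank((A + 3I)^k) = rank((A + 3I)^(k+1))).

So m_A(x) = (x + 3)^2.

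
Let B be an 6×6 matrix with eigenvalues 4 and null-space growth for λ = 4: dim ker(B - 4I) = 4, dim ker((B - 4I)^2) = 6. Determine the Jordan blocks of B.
Jordan blocks: (4, 2), (4, 2), (4, 1), (4, 1)

λ = 4: successive nullity increments [4, 2] count blocks of size ≥ k; block sizes are [2, 2, 1, 1].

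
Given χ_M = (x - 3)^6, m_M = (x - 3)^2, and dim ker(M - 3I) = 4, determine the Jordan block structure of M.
λ = 3: algebraic multiplicity 6 (exponent in χ_M), largest block size 2 (exponent in m_M), 4 blocks (geometric multiplicity). These force block sizes [2, 2, 1, 1].

Jordan blocks: (3, 2), (3, 2), (3, 1), (3, 1)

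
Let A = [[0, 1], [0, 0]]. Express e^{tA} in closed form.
A has Jordan form J = [[0, 1], [0, 0]] with A = PJP^{-1}, so e^{tA} = P e^{tJ} P^{-1}.

For a Jordan block J_k(λ), e^{tJ_k(λ)} = e^{λt} · (I + tN + t^2 N^2/2! + ... + t^{k-1} N^{k-1}/(k-1)!) where N is the nilpotent superdiagonal part.

Assembling the blocks and conjugating back gives the entries of e^{tA} as shown above.

e^{tA} = [[1, t], [0, 1]]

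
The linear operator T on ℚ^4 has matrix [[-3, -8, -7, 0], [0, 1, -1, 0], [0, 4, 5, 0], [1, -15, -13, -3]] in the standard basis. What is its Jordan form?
J = [[-3, 1, 0, 0], [0, -3, 0, 0], [0, 0, 3, 1], [0, 0, 0, 3]]

The characteristic polynomial is det(xI - A) = (x - 3)^2(x + 3)^2, so the eigenvalues are -3 (algebraic multiplicity 2), 3 (algebraic multiplicity 2).

For λ = -3: rank(A + 3I) = 3, rank((A + 3I)^2) = 2. The eigenspace has dimension 4 - 3 = 1, so there is 1 Jordan block; the rank sequence gives block sizes [2].

For λ = 3: rank(A - 3I) = 3, rank((A - 3I)^2) = 2. The eigenspace has dimension 4 - 3 = 1, so there is 1 Jordan block; the rank sequence gives block sizes [2].

Assembling the blocks gives the Jordan form J above.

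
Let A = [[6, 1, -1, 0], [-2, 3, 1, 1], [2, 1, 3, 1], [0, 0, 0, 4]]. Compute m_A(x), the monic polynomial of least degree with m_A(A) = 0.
The characteristic polynomial factors as (x - 4)^4. The minimal polynomial is ∏(x - λ)^{k_λ} where k_λ is the size of the largest Jordan block at λ.

For λ = 4: rank(A - 4I) = 2, and the largest Jordan block has size 2 (the smallest k with rank((A - 4I)^k) = rank((A - 4I)^(k+1))).

So m_A(x) = (x - 4)^2.

m_A(x) = (x - 4)^2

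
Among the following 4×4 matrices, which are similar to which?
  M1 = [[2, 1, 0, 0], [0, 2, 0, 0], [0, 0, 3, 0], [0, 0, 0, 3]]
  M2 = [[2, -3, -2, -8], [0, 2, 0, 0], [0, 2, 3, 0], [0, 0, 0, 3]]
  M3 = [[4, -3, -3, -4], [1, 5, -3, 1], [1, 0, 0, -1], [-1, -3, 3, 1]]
2 classes: {M1, M2}, {M3}

Characteristic polynomials: χ_{M1} = (x - 3)^2(x - 2)^2, χ_{M2} = (x - 3)^2(x - 2)^2, χ_{M3} = (x - 3)^2(x - 2)^2.

{M1, M2}: invariant factors x - 3, (x - 3)(x - 2)^2.

{M3}: invariant factors (x - 3)(x - 2), (x - 3)(x - 2).

Matrices are similar if and only if their invariant-factor lists agree; the partition into similarity classes is {M1, M2}, {M3}.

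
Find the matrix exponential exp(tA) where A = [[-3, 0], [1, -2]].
A has Jordan form J = [[-3, 0], [0, -2]] with A = PJP^{-1}, so e^{tA} = P e^{tJ} P^{-1}.

For a Jordan block J_k(λ), e^{tJ_k(λ)} = e^{λt} · (I + tN + t^2 N^2/2! + ... + t^{k-1} N^{k-1}/(k-1)!) where N is the nilpotent superdiagonal part.

Assembling the blocks and conjugating back gives the entries of e^{tA} as shown above.

e^{tA} = [[e^{-3*t}, 0], [(e^{t} - 1)*e^{-3*t}, e^{-2*t}]]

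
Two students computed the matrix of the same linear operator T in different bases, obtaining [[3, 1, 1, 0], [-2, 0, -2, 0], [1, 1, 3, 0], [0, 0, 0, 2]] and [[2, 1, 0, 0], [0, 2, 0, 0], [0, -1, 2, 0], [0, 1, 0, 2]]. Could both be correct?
Yes.

Two matrices over a field are similar if and only if they have the same invariant factors.

Both A and B have characteristic polynomial (x - 2)^4 and minimal polynomial (x - 2)^2. Computing further, both have invariant factors x - 2, x - 2, (x - 2)^2. Hence A and B are similar.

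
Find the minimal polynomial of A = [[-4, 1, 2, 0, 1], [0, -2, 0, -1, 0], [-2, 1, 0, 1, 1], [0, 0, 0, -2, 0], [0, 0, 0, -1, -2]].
The characteristic polynomial factors as (x + 2)^5. The minimal polynomial is ∏(x - λ)^{k_λ} where k_λ is the size of the largest Jordan block at λ.

For λ = -2: rank(A + 2I) = 2, and the largest Jordan block has size 2 (the smallest k with rank((A + 2I)^k) = rank((A + 2I)^(k+1))).

So m_A(x) = (x + 2)^2.

m_A(x) = (x + 2)^2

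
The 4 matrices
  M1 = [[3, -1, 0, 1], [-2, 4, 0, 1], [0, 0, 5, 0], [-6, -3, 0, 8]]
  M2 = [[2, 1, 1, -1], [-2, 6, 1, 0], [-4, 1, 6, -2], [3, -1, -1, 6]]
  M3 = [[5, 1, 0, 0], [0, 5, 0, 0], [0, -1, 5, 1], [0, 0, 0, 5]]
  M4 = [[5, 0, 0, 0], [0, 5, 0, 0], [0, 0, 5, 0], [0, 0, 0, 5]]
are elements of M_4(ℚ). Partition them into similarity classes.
Characteristic polynomials: χ_{M1} = (x - 5)^4, χ_{M2} = (x - 5)^4, χ_{M3} = (x - 5)^4, χ_{M4} = (x - 5)^4.

{M1}: invariant factors x - 5, x - 5, (x - 5)^2.

{M2, M3}: invariant factors (x - 5)^2, (x - 5)^2.

{M4}: invariant factors x - 5, x - 5, x - 5, x - 5.

Matrices are similar if and only if their invariant-factor lists agree; the partition into similarity classes is {M1}, {M2, M3}, {M4}.

3 classes: {M1}, {M2, M3}, {M4}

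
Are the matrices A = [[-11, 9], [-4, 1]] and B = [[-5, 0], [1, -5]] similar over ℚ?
Two matrices over a field are similar if and only if they have the same invariant factors.

Both A and B have characteristic polynomial (x + 5)^2 and minimal polynomial (x + 5)^2. Computing further, both have invariant factors (x + 5)^2. Hence A and B are similar.

Yes.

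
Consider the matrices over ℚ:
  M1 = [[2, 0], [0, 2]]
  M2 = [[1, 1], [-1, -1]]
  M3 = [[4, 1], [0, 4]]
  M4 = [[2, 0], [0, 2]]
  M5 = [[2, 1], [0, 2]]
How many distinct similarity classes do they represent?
Characteristic polynomials: χ_{M1} = (x - 2)^2, χ_{M2} = x^2, χ_{M3} = (x - 4)^2, χ_{M4} = (x - 2)^2, χ_{M5} = (x - 2)^2.

{M1, M4}: invariant factors x - 2, x - 2.

{M2}: invariant factors x^2.

{M3}: invariant factors (x - 4)^2.

{M5}: invariant factors (x - 2)^2.

Matrices are similar if and only if their invariant-factor lists agree; the partition into similarity classes is {M1, M4}, {M2}, {M3}, {M5}.

4 classes: {M1, M4}, {M2}, {M3}, {M5}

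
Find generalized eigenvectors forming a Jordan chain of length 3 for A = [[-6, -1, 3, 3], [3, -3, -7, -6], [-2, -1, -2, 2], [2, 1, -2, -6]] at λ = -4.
v_1 = [[3, -3, -1, 2]]^T, v_2 = [[0, 1, -1, 1]]^T, v_3 = [[-1, 2, -1, 1]]^T

We seek v_1 ∈ ker((A + 4I)^3) \ ker((A + 4I)^2), then set v_{i+1} = (A + 4I) v_i.

One such chain is v_1 = [[3, -3, -1, 2]]^T, v_2 = [[0, 1, -1, 1]]^T, v_3 = [[-1, 2, -1, 1]]^T. Check: (A + 4I) v_3 = [[0, 0, 0, 0]]^T = 0.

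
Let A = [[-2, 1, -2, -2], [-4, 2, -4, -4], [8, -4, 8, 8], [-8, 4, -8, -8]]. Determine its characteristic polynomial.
χ_A(x) = x^4

xI - A = [[x + 2, -1, 2, 2], [4, x - 2, 4, 4], [-8, 4, x - 8, -8], [8, -4, 8, x + 8]].

Expanding det(xI - A) along the first row:
det(xI - A) = + (x + 2)·det([[x - 2, 4, 4], [4, x - 8, -8], [-4, 8, x + 8]]) - (-1)·det([[4, 4, 4], [-8, x - 8, -8], [8, 8, x + 8]]) + (2)·det([[4, x - 2, 4], [-8, 4, -8], [8, -4, x + 8]]) - (2)·det([[4, x - 2, 4], [-8, 4, x - 8], [8, -4, 8]]).

Evaluating gives χ_A(x) = x^4.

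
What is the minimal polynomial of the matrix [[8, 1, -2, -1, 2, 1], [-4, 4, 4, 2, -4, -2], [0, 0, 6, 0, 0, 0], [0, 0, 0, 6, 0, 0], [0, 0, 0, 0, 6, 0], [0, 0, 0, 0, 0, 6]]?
m_A(x) = (x - 6)^2

The characteristic polynomial factors as (x - 6)^6. The minimal polynomial is ∏(x - λ)^{k_λ} where k_λ is the size of the largest Jordan block at λ.

For λ = 6: rank(A - 6I) = 1, and the largest Jordan block has size 2 (the smallest k with rank((A - 6I)^k) = rank((A - 6I)^(k+1))).

So m_A(x) = (x - 6)^2.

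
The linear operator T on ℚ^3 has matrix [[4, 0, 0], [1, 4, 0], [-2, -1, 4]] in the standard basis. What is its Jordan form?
J = [[4, 1, 0], [0, 4, 1], [0, 0, 4]]

The characteristic polynomial is det(xI - A) = (x - 4)^3, so the eigenvalues are 4 (algebraic multiplicity 3).

For λ = 4: rank(A - 4I) = 2, rank((A - 4I)^2) = 1, rank((A - 4I)^3) = 0. The eigenspace has dimension 3 - 2 = 1, so there is 1 Jordan block; the rank sequence gives block sizes [3].

Assembling the blocks gives the Jordan form J above.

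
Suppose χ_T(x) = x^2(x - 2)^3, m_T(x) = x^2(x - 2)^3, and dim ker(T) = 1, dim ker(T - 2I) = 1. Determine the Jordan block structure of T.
Jordan blocks: (0, 2), (2, 3)

λ = 0: algebraic multiplicity 2 (exponent in χ_T), largest block size 2 (exponent in m_T), 1 block (geometric multiplicity). This forces block sizes [2].
λ = 2: algebraic multiplicity 3 (exponent in χ_T), largest block size 3 (exponent in m_T), 1 block (geometric multiplicity). This forces block sizes [3].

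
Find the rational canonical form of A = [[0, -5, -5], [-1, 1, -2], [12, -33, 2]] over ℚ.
The invariant factors of A (the non-unit diagonal entries of the Smith normal form of xI - A over ℚ[x]) are (x - 5)(x + 1)^2, each dividing the next. The characteristic polynomial is their product, (x - 5)(x + 1)^2.

The rational canonical form is the block-diagonal matrix of companion matrices C(f_i):
R = [[0, 0, 5], [1, 0, 9], [0, 1, 3]].

R = [[0, 0, 5], [1, 0, 9], [0, 1, 3]]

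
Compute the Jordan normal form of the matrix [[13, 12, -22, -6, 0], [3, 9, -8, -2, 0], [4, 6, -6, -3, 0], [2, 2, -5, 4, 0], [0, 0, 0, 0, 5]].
J = [[5, 1, 0, 0, 0], [0, 5, 0, 0, 0], [0, 0, 5, 1, 0], [0, 0, 0, 5, 0], [0, 0, 0, 0, 5]]

The characteristic polynomial is det(xI - A) = (x - 5)^5, so the eigenvalues are 5 (algebraic multiplicity 5).

For λ = 5: rank(A - 5I) = 2, rank((A - 5I)^2) = 0. The eigenspace has dimension 5 - 2 = 3, so there are 3 Jordan blocks; the rank sequence gives block sizes [2, 2, 1].

Assembling the blocks gives the Jordan form J above.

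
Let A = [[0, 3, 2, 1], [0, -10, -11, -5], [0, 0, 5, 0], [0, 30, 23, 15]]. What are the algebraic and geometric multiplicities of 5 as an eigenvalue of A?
The characteristic polynomial is x^2(x - 5)^2, so the factor x - 5 appears with exponent 2: the algebraic multiplicity is 2.

rank(A - 5I) = 3, so the eigenspace has dimension 4 - 3 = 1: the geometric multiplicity is 1.

Since 1 < 2, A is not diagonalizable.

algebraic multiplicity 2, geometric multiplicity 1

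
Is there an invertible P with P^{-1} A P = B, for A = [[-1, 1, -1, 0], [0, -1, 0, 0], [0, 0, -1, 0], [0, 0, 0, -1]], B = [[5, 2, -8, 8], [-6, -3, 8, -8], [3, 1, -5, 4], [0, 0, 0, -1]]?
Yes.

Two matrices over a field are similar if and only if they have the same invariant factors.

Both A and B have characteristic polynomial (x + 1)^4 and minimal polynomial (x + 1)^2. Computing further, both have invariant factors x + 1, x + 1, (x + 1)^2. Hence A and B are similar.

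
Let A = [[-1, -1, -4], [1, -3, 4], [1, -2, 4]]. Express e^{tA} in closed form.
e^{tA} = [[-2*t^2 - t + 1, t*(6*t - 1), 4*t*(-2*t - 1)], [t, 1 - 3*t, 4*t], [t*(t + 2)/2, t*(-3*t - 4)/2, 2*t^2 + 4*t + 1]]

A has Jordan form J = [[0, 1, 0], [0, 0, 1], [0, 0, 0]] with A = PJP^{-1}, so e^{tA} = P e^{tJ} P^{-1}.

For a Jordan block J_k(λ), e^{tJ_k(λ)} = e^{λt} · (I + tN + t^2 N^2/2! + ... + t^{k-1} N^{k-1}/(k-1)!) where N is the nilpotent superdiagonal part.

Assembling the blocks and conjugating back gives the entries of e^{tA} as shown above.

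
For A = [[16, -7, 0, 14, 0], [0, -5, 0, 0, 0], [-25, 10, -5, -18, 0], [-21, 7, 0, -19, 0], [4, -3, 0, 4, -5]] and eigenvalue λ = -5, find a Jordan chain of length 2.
v_1 = [[-1, 1, -1, 2, 2]]^T, v_2 = [[0, 0, -1, 0, 1]]^T

We seek v_1 ∈ ker((A + 5I)^2) \ ker(A + 5I), then set v_{i+1} = (A + 5I) v_i.

One such chain is v_1 = [[-1, 1, -1, 2, 2]]^T, v_2 = [[0, 0, -1, 0, 1]]^T. Check: (A + 5I) v_2 = [[0, 0, 0, 0, 0]]^T = 0.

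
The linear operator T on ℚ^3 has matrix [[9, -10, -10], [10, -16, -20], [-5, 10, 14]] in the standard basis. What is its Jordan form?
J = [[-1, 0, 0], [0, 4, 0], [0, 0, 4]]

The characteristic polynomial is det(xI - A) = (x - 4)^2(x + 1), so the eigenvalues are -1 (algebraic multiplicity 1), 4 (algebraic multiplicity 2).

For λ = -1: algebraic multiplicity 1 gives one 1×1 block.

For λ = 4: rank(A - 4I) = 1. The eigenspace has dimension 3 - 1 = 2, so there are 2 Jordan blocks; the rank sequence gives block sizes [1, 1].

Assembling the blocks gives the Jordan form J above.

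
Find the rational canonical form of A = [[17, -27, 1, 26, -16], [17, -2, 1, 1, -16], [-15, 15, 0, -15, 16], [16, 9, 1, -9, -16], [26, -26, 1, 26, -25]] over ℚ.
R = [[0, -25, 0, 0, 0], [1, -10, 0, 0, 0], [0, 0, 0, 0, 25], [0, 0, 1, 0, -15], [0, 0, 0, 1, -9]]

The invariant factors of A (the non-unit diagonal entries of the Smith normal form of xI - A over ℚ[x]) are (x + 5)^2, (x - 1)(x + 5)^2, each dividing the next. The characteristic polynomial is their product, (x - 1)(x + 5)^4.

The rational canonical form is the block-diagonal matrix of companion matrices C(f_i):
R = [[0, -25, 0, 0, 0], [1, -10, 0, 0, 0], [0, 0, 0, 0, 25], [0, 0, 1, 0, -15], [0, 0, 0, 1, -9]].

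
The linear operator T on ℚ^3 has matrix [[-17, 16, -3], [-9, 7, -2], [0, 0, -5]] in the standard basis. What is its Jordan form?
J = [[-5, 1, 0], [0, -5, 1], [0, 0, -5]]

The characteristic polynomial is det(xI - A) = (x + 5)^3, so the eigenvalues are -5 (algebraic multiplicity 3).

For λ = -5: rank(A + 5I) = 2, rank((A + 5I)^2) = 1, rank((A + 5I)^3) = 0. The eigenspace has dimension 3 - 2 = 1, so there is 1 Jordan block; the rank sequence gives block sizes [3].

Assembling the blocks gives the Jordan form J above.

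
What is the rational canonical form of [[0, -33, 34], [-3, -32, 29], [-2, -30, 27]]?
The invariant factors of A (the non-unit diagonal entries of the Smith normal form of xI - A over ℚ[x]) are (x - 5)(x + 5)^2, each dividing the next. The characteristic polynomial is their product, (x - 5)(x + 5)^2.

The rational canonical form is the block-diagonal matrix of companion matrices C(f_i):
R = [[0, 0, 125], [1, 0, 25], [0, 1, -5]].

R = [[0, 0, 125], [1, 0, 25], [0, 1, -5]]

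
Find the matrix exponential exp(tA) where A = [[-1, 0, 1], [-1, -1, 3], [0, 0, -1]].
e^{tA} = [[e^{-t}, 0, t*e^{-t}], [-t*e^{-t}, e^{-t}, t*(6 - t)*e^{-t}/2], [0, 0, e^{-t}]]

A has Jordan form J = [[-1, 1, 0], [0, -1, 1], [0, 0, -1]] with A = PJP^{-1}, so e^{tA} = P e^{tJ} P^{-1}.

For a Jordan block J_k(λ), e^{tJ_k(λ)} = e^{λt} · (I + tN + t^2 N^2/2! + ... + t^{k-1} N^{k-1}/(k-1)!) where N is the nilpotent superdiagonal part.

Assembling the blocks and conjugating back gives the entries of e^{tA} as shown above.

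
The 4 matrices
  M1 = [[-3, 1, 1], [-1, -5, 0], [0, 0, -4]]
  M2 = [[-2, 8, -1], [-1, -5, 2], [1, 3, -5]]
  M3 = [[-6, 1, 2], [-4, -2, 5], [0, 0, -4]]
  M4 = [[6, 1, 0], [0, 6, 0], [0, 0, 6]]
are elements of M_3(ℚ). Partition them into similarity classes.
Characteristic polynomials: χ_{M1} = (x + 4)^3, χ_{M2} = (x + 4)^3, χ_{M3} = (x + 4)^3, χ_{M4} = (x - 6)^3.

{M1, M2, M3}: invariant factors (x + 4)^3.

{M4}: invariant factors x - 6, (x - 6)^2.

Matrices are similar if and only if their invariant-factor lists agree; the partition into similarity classes is {M1, M2, M3}, {M4}.

2 classes: {M1, M2, M3}, {M4}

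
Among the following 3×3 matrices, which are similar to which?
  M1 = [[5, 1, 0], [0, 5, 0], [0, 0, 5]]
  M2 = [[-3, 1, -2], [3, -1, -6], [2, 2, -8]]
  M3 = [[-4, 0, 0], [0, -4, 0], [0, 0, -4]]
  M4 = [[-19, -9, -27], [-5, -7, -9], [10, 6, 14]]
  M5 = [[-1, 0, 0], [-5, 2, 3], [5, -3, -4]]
Characteristic polynomials: χ_{M1} = (x - 5)^3, χ_{M2} = (x + 4)^3, χ_{M3} = (x + 4)^3, χ_{M4} = (x + 4)^3, χ_{M5} = (x + 1)^3.

{M1}: invariant factors x - 5, (x - 5)^2.

{M2, M4}: invariant factors x + 4, (x + 4)^2.

{M3}: invariant factors x + 4, x + 4, x + 4.

{M5}: invariant factors x + 1, (x + 1)^2.

Matrices are similar if and only if their invariant-factor lists agree; the partition into similarity classes is {M1}, {M2, M4}, {M3}, {M5}.

4 classes: {M1}, {M2, M4}, {M3}, {M5}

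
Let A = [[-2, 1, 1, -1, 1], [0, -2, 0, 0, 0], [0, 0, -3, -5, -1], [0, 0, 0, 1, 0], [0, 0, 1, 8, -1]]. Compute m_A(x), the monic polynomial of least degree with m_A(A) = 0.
m_A(x) = (x - 1)(x + 2)^2

The characteristic polynomial factors as (x - 1)(x + 2)^4. The minimal polynomial is ∏(x - λ)^{k_λ} where k_λ is the size of the largest Jordan block at λ.

For λ = -2: rank(A + 2I) = 3, and the largest Jordan block has size 2 (the smallest k with rank((A + 2I)^k) = rank((A + 2I)^(k+1))).
For λ = 1: rank(A - I) = 4, and the largest Jordan block has size 1 (the smallest k with rank((A - I)^k) = rank((A - I)^(k+1))).

So m_A(x) = (x - 1)(x + 2)^2.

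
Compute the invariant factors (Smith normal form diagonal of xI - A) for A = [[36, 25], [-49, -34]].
(x - 1)^2

The Jordan structure of A has elementary divisors (x - 1)^2. Arranging the block sizes at each eigenvalue in decreasing order and taking row products gives the invariant factors.

Invariant factors (smallest first, each dividing the next): (x - 1)^2.

Check: the last factor (x - 1)^2 is the minimal polynomial, and the product (x - 1)^2 is the characteristic polynomial.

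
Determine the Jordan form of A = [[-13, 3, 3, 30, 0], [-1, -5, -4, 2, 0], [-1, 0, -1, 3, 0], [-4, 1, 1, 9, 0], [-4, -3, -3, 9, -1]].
J = [[-4, 1, 0, 0, 0], [0, -4, 0, 0, 0], [0, 0, -1, 1, 0], [0, 0, 0, -1, 0], [0, 0, 0, 0, -1]]

The characteristic polynomial is det(xI - A) = (x + 1)^3(x + 4)^2, so the eigenvalues are -4 (algebraic multiplicity 2), -1 (algebraic multiplicity 3).

For λ = -4: rank(A + 4I) = 4, rank((A + 4I)^2) = 3. The eigenspace has dimension 5 - 4 = 1, so there is 1 Jordan block; the rank sequence gives block sizes [2].

For λ = -1: rank(A + I) = 3, rank((A + I)^2) = 2. The eigenspace has dimension 5 - 3 = 2, so there are 2 Jordan blocks; the rank sequence gives block sizes [2, 1].

Assembling the blocks gives the Jordan form J above.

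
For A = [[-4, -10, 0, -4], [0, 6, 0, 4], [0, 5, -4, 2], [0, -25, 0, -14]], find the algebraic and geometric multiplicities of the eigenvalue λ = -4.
The characteristic polynomial is (x + 4)^4, so the factor x + 4 appears with exponent 4: the algebraic multiplicity is 4.

rank(A + 4I) = 1, so the eigenspace has dimension 4 - 1 = 3: the geometric multiplicity is 3.

Since 3 < 4, A is not diagonalizable.

algebraic multiplicity 4, geometric multiplicity 3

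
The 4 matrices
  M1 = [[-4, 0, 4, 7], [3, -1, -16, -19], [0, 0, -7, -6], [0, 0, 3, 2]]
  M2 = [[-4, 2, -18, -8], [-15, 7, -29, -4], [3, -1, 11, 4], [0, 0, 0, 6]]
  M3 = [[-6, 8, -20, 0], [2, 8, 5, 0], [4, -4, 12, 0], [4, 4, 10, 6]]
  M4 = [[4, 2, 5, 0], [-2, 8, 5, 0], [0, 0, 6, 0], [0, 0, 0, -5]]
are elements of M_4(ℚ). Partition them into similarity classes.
3 classes: {M1}, {M2, M3}, {M4}

Characteristic polynomials: χ_{M1} = (x + 1)^2(x + 4)^2, χ_{M2} = (x - 6)^3(x - 2), χ_{M3} = (x - 6)^3(x - 2), χ_{M4} = (x - 6)^3(x + 5).

{M1}: invariant factors x + 1, (x + 1)(x + 4)^2.

{M2, M3}: invariant factors x - 6, (x - 6)^2(x - 2).

{M4}: invariant factors x - 6, (x - 6)^2(x + 5).

Matrices are similar if and only if their invariant-factor lists agree; the partition into similarity classes is {M1}, {M2, M3}, {M4}.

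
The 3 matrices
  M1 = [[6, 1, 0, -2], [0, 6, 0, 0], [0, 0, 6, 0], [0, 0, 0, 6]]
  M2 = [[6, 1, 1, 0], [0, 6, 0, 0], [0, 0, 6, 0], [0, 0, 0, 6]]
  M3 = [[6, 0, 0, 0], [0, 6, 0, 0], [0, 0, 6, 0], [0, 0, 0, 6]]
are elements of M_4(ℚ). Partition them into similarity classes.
2 classes: {M1, M2}, {M3}

Characteristic polynomials: χ_{M1} = (x - 6)^4, χ_{M2} = (x - 6)^4, χ_{M3} = (x - 6)^4.

{M1, M2}: invariant factors x - 6, x - 6, (x - 6)^2.

{M3}: invariant factors x - 6, x - 6, x - 6, x - 6.

Matrices are similar if and only if their invariant-factor lists agree; the partition into similarity classes is {M1, M2}, {M3}.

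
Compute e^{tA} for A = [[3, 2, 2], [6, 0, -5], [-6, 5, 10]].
A has Jordan form J = [[3, 0, 0], [0, 5, 1], [0, 0, 5]] with A = PJP^{-1}, so e^{tA} = P e^{tJ} P^{-1}.

For a Jordan block J_k(λ), e^{tJ_k(λ)} = e^{λt} · (I + tN + t^2 N^2/2! + ... + t^{k-1} N^{k-1}/(k-1)!) where N is the nilpotent superdiagonal part.

Assembling the blocks and conjugating back gives the entries of e^{tA} as shown above.

e^{tA} = [[e^{3*t}, e^{5*t} - e^{3*t}, e^{5*t} - e^{3*t}], [3*(e^{2*t} - 1)*e^{3*t}, (t*e^{2*t} - 2*e^{2*t} + 3)*e^{3*t}, (t*e^{2*t} - 3*e^{2*t} + 3)*e^{3*t}], [3*(1 - e^{2*t})*e^{3*t}, (-t*e^{2*t} + 3*e^{2*t} - 3)*e^{3*t}, (-t*e^{2*t} + 4*e^{2*t} - 3)*e^{3*t}]]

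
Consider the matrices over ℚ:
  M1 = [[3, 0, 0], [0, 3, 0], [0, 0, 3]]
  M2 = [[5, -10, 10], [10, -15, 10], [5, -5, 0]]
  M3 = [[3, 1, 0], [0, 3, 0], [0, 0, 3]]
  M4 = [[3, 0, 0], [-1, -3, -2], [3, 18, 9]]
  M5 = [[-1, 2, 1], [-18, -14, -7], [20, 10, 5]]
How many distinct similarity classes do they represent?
Characteristic polynomials: χ_{M1} = (x - 3)^3, χ_{M2} = x(x + 5)^2, χ_{M3} = (x - 3)^3, χ_{M4} = (x - 3)^3, χ_{M5} = x(x + 5)^2.

{M1}: invariant factors x - 3, x - 3, x - 3.

{M2}: invariant factors x + 5, x(x + 5).

{M3, M4}: invariant factors x - 3, (x - 3)^2.

{M5}: invariant factors x(x + 5)^2.

Matrices are similar if and only if their invariant-factor lists agree; the partition into similarity classes is {M1}, {M2}, {M3, M4}, {M5}.

4 classes: {M1}, {M2}, {M3, M4}, {M5}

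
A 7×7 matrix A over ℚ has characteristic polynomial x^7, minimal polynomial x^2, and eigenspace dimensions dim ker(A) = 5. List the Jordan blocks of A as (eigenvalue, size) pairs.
Jordan blocks: (0, 2), (0, 2), (0, 1), (0, 1), (0, 1)

λ = 0: algebraic multiplicity 7 (exponent in χ_A), largest block size 2 (exponent in m_A), 5 blocks (geometric multiplicity). These force block sizes [2, 2, 1, 1, 1].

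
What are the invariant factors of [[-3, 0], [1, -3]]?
(x + 3)^2

The Jordan structure of A has elementary divisors (x + 3)^2. Arranging the block sizes at each eigenvalue in decreasing order and taking row products gives the invariant factors.

Invariant factors (smallest first, each dividing the next): (x + 3)^2.

Check: the last factor (x + 3)^2 is the minimal polynomial, and the product (x + 3)^2 is the characteristic polynomial.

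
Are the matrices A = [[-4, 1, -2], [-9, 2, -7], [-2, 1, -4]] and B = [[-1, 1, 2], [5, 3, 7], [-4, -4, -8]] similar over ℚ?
Yes.

Two matrices over a field are similar if and only if they have the same invariant factors.

Both A and B have characteristic polynomial (x + 2)^3 and minimal polynomial (x + 2)^3. Computing further, both have invariant factors (x + 2)^3. Hence A and B are similar.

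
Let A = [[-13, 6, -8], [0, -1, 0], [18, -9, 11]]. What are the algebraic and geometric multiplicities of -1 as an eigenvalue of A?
algebraic multiplicity 3, geometric multiplicity 2

The characteristic polynomial is (x + 1)^3, so the factor x + 1 appears with exponent 3: the algebraic multiplicity is 3.

rank(A + I) = 1, so the eigenspace has dimension 3 - 1 = 2: the geometric multiplicity is 2.

Since 2 < 3, A is not diagonalizable.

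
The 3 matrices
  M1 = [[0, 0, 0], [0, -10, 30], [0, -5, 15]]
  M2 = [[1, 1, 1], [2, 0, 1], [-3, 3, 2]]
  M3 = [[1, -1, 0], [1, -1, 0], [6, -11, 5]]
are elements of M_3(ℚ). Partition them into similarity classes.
Characteristic polynomials: χ_{M1} = x^2(x - 5), χ_{M2} = (x - 2)^2(x + 1), χ_{M3} = x^2(x - 5).

{M1}: invariant factors x, x(x - 5).

{M2}: invariant factors (x - 2)^2(x + 1).

{M3}: invariant factors x^2(x - 5).

Matrices are similar if and only if their invariant-factor lists agree; the partition into similarity classes is {M1}, {M2}, {M3}.

3 classes: {M1}, {M2}, {M3}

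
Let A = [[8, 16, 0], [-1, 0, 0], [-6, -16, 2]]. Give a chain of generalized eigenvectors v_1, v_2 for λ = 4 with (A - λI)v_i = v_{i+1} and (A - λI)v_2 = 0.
We seek v_1 ∈ ker((A - 4I)^2) \ ker(A - 4I), then set v_{i+1} = (A - 4I) v_i.

One such chain is v_1 = [[-1, 0, 1]]^T, v_2 = [[-4, 1, 4]]^T. Check: (A - 4I) v_2 = [[0, 0, 0]]^T = 0.

v_1 = [[-1, 0, 1]]^T, v_2 = [[-4, 1, 4]]^T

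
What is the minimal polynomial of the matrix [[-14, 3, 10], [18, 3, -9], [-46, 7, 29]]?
The characteristic polynomial factors as (x - 6)^3. The minimal polynomial is ∏(x - λ)^{k_λ} where k_λ is the size of the largest Jordan block at λ.

For λ = 6: rank(A - 6I) = 2, and the largest Jordan block has size 3 (the smallest k with rank((A - 6I)^k) = rank((A - 6I)^(k+1))).

So m_A(x) = (x - 6)^3.

m_A(x) = (x - 6)^3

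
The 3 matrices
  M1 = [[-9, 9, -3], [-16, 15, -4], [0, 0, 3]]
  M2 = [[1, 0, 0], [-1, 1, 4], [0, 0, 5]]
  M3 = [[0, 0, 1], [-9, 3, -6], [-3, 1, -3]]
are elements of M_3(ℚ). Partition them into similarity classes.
Characteristic polynomials: χ_{M1} = (x - 3)^3, χ_{M2} = (x - 5)(x - 1)^2, χ_{M3} = x^3.

{M1}: invariant factors x - 3, (x - 3)^2.

{M2}: invariant factors (x - 5)(x - 1)^2.

{M3}: invariant factors x^3.

Matrices are similar if and only if their invariant-factor lists agree; the partition into similarity classes is {M1}, {M2}, {M3}.

3 classes: {M1}, {M2}, {M3}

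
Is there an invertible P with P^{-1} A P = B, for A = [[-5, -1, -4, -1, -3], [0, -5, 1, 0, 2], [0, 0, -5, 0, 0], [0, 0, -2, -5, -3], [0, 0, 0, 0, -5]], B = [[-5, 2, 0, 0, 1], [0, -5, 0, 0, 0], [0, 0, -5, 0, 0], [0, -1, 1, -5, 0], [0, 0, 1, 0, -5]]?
Two matrices over a field are similar if and only if they have the same invariant factors.

Both A and B have characteristic polynomial (x + 5)^5 and minimal polynomial (x + 5)^3. Computing further, both have invariant factors (x + 5)^2, (x + 5)^3. Hence A and B are similar.

Yes.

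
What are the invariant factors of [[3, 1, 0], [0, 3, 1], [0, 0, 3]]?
(x - 3)^3

The Jordan structure of A has elementary divisors (x - 3)^3. Arranging the block sizes at each eigenvalue in decreasing order and taking row products gives the invariant factors.

Invariant factors (smallest first, each dividing the next): (x - 3)^3.

Check: the last factor (x - 3)^3 is the minimal polynomial, and the product (x - 3)^3 is the characteristic polynomial.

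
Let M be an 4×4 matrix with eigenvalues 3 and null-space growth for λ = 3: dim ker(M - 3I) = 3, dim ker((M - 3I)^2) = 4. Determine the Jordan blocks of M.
λ = 3: successive nullity increments [3, 1] count blocks of size ≥ k; block sizes are [2, 1, 1].

Jordan blocks: (3, 2), (3, 1), (3, 1)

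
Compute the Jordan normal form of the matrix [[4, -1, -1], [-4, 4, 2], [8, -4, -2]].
J = [[2, 1, 0], [0, 2, 0], [0, 0, 2]]

The characteristic polynomial is det(xI - A) = (x - 2)^3, so the eigenvalues are 2 (algebraic multiplicity 3).

For λ = 2: rank(A - 2I) = 1, rank((A - 2I)^2) = 0. The eigenspace has dimension 3 - 1 = 2, so there are 2 Jordan blocks; the rank sequence gives block sizes [2, 1].

Assembling the blocks gives the Jordan form J above.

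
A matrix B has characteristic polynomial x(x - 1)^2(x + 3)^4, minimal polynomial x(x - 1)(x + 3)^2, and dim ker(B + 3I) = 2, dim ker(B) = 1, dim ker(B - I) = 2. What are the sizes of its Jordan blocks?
λ = -3: algebraic multiplicity 4 (exponent in χ_B), largest block size 2 (exponent in m_B), 2 blocks (geometric multiplicity). These force block sizes [2, 2].
λ = 0: algebraic multiplicity 1 (exponent in χ_B), largest block size 1 (exponent in m_B), 1 block (geometric multiplicity). This forces block sizes [1].
λ = 1: algebraic multiplicity 2 (exponent in χ_B), largest block size 1 (exponent in m_B), 2 blocks (geometric multiplicity). These force block sizes [1, 1].

Jordan blocks: (-3, 2), (-3, 2), (0, 1), (1, 1), (1, 1)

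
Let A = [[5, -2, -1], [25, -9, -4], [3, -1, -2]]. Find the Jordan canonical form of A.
The characteristic polynomial is det(xI - A) = (x + 2)^3, so the eigenvalues are -2 (algebraic multiplicity 3).

For λ = -2: rank(A + 2I) = 2, rank((A + 2I)^2) = 1, rank((A + 2I)^3) = 0. The eigenspace has dimension 3 - 2 = 1, so there is 1 Jordan block; the rank sequence gives block sizes [3].

Assembling the blocks gives the Jordan form J above.

J = [[-2, 1, 0], [0, -2, 1], [0, 0, -2]]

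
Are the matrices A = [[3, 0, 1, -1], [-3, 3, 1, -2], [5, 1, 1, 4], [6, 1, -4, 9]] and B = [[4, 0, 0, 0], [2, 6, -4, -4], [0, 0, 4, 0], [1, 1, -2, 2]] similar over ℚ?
Both have characteristic polynomial (x - 4)^4, but the minimal polynomial of A is (x - 4)^3 while the minimal polynomial of B is (x - 4)^2. The minimal polynomial is a similarity invariant, so A and B are not similar.

No.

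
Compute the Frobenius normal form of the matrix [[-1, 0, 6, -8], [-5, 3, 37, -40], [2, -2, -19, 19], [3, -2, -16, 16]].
The invariant factors of A (the non-unit diagonal entries of the Smith normal form of xI - A over ℚ[x]) are (x + 1)(x^3 - 3x + 4), each dividing the next. The characteristic polynomial is their product, (x + 1)(x^3 - 3x + 4).

The rational canonical form is the block-diagonal matrix of companion matrices C(f_i):
R = [[0, 0, 0, -4], [1, 0, 0, -1], [0, 1, 0, 3], [0, 0, 1, -1]].

Note the characteristic polynomial does not split into linear factors over ℚ, so A has no Jordan form over ℚ; the rational canonical form exists over any field.

R = [[0, 0, 0, -4], [1, 0, 0, -1], [0, 1, 0, 3], [0, 0, 1, -1]]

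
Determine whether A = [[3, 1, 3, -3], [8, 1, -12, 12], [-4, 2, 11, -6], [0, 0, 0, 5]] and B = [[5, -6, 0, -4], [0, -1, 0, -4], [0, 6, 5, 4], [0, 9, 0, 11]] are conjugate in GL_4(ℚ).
Yes.

Two matrices over a field are similar if and only if they have the same invariant factors.

Both A and B have characteristic polynomial (x - 5)^4 and minimal polynomial (x - 5)^2. Computing further, both have invariant factors x - 5, x - 5, (x - 5)^2. Hence A and B are similar.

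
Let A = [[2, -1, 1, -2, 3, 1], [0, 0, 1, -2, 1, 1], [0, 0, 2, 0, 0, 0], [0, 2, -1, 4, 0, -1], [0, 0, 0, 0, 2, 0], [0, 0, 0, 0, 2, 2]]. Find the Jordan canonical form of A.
The characteristic polynomial is det(xI - A) = (x - 2)^6, so the eigenvalues are 2 (algebraic multiplicity 6).

For λ = 2: rank(A - 2I) = 3, rank((A - 2I)^2) = 1, rank((A - 2I)^3) = 0. The eigenspace has dimension 6 - 3 = 3, so there are 3 Jordan blocks; the rank sequence gives block sizes [3, 2, 1].

Assembling the blocks gives the Jordan form J above.

J = [[2, 1, 0, 0, 0, 0], [0, 2, 1, 0, 0, 0], [0, 0, 2, 0, 0, 0], [0, 0, 0, 2, 1, 0], [0, 0, 0, 0, 2, 0], [0, 0, 0, 0, 0, 2]]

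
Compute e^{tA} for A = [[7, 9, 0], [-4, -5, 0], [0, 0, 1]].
A has Jordan form J = [[1, 1, 0], [0, 1, 0], [0, 0, 1]] with A = PJP^{-1}, so e^{tA} = P e^{tJ} P^{-1}.

For a Jordan block J_k(λ), e^{tJ_k(λ)} = e^{λt} · (I + tN + t^2 N^2/2! + ... + t^{k-1} N^{k-1}/(k-1)!) where N is the nilpotent superdiagonal part.

Assembling the blocks and conjugating back gives the entries of e^{tA} as shown above.

e^{tA} = [[(6*t + 1)*e^{t}, 9*t*e^{t}, 0], [-4*t*e^{t}, (1 - 6*t)*e^{t}, 0], [0, 0, e^{t}]]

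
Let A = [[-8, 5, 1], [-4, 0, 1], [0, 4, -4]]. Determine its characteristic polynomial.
χ_A(x) = (x + 4)^3

xI - A = [[x + 8, -5, -1], [4, x, -1], [0, -4, x + 4]].

Expanding det(xI - A) along the first row:
det(xI - A) = + (x + 8)·det([[x, -1], [-4, x + 4]]) - (-5)·det([[4, -1], [0, x + 4]]) + (-1)·det([[4, x], [0, -4]]).

Evaluating gives χ_A(x) = x^3 + 12x^2 + 48x + 64 = (x + 4)^3.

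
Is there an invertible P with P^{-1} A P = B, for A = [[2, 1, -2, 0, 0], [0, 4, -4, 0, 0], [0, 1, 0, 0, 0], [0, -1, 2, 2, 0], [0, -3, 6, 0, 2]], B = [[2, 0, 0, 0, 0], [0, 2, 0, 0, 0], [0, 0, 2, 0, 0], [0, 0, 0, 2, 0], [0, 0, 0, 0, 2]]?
Both have characteristic polynomial (x - 2)^5, but the minimal polynomial of A is (x - 2)^2 while the minimal polynomial of B is x - 2. The minimal polynomial is a similarity invariant, so A and B are not similar.

No.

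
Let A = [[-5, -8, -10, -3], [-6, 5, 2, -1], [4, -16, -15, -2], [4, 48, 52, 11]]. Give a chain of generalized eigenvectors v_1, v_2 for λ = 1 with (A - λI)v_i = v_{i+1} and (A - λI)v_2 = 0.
We seek v_1 ∈ ker((A - I)^2) \ ker(A - I), then set v_{i+1} = (A - I) v_i.

One such chain is v_1 = [[-1, 0, -1, 5]]^T, v_2 = [[1, -1, 2, -6]]^T. Check: (A - I) v_2 = [[0, 0, 0, 0]]^T = 0.

v_1 = [[-1, 0, -1, 5]]^T, v_2 = [[1, -1, 2, -6]]^T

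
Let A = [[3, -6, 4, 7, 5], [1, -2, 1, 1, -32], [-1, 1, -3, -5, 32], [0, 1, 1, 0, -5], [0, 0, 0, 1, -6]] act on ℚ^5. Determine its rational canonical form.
The invariant factors of A (the non-unit diagonal entries of the Smith normal form of xI - A over ℚ[x]) are (x - 1)(x + 4)^2(x^2 + x + 6), each dividing the next. The characteristic polynomial is their product, (x - 1)(x + 4)^2(x^2 + x + 6).

The rational canonical form is the block-diagonal matrix of companion matrices C(f_i):
R = [[0, 0, 0, 0, 96], [1, 0, 0, 0, -32], [0, 1, 0, 0, -34], [0, 0, 1, 0, -21], [0, 0, 0, 1, -8]].

Note the characteristic polynomial does not split into linear factors over ℚ, so A has no Jordan form over ℚ; the rational canonical form exists over any field.

R = [[0, 0, 0, 0, 96], [1, 0, 0, 0, -32], [0, 1, 0, 0, -34], [0, 0, 1, 0, -21], [0, 0, 0, 1, -8]]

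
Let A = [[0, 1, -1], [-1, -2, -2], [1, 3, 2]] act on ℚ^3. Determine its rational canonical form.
The invariant factors of A (the non-unit diagonal entries of the Smith normal form of xI - A over ℚ[x]) are x^3 + 4x - 1, each dividing the next. The characteristic polynomial is their product, x^3 + 4x - 1.

The rational canonical form is the block-diagonal matrix of companion matrices C(f_i):
R = [[0, 0, 1], [1, 0, -4], [0, 1, 0]].

Note the characteristic polynomial does not split into linear factors over ℚ, so A has no Jordan form over ℚ; the rational canonical form exists over any field.

R = [[0, 0, 1], [1, 0, -4], [0, 1, 0]]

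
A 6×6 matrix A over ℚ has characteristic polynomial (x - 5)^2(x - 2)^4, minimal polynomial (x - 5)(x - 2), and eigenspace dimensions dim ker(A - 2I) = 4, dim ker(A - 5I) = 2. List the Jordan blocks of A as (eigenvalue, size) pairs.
Jordan blocks: (2, 1), (2, 1), (2, 1), (2, 1), (5, 1), (5, 1)

λ = 2: algebraic multiplicity 4 (exponent in χ_A), largest block size 1 (exponent in m_A), 4 blocks (geometric multiplicity). These force block sizes [1, 1, 1, 1].
λ = 5: algebraic multiplicity 2 (exponent in χ_A), largest block size 1 (exponent in m_A), 2 blocks (geometric multiplicity). These force block sizes [1, 1].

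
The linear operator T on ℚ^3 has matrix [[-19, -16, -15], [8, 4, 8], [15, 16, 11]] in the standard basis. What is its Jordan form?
The characteristic polynomial is det(xI - A) = (x - 4)(x + 4)^2, so the eigenvalues are -4 (algebraic multiplicity 2), 4 (algebraic multiplicity 1).

For λ = -4: rank(A + 4I) = 2, rank((A + 4I)^2) = 1. The eigenspace has dimension 3 - 2 = 1, so there is 1 Jordan block; the rank sequence gives block sizes [2].

For λ = 4: algebraic multiplicity 1 gives one 1×1 block.

Assembling the blocks gives the Jordan form J above.

J = [[-4, 1, 0], [0, -4, 0], [0, 0, 4]]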